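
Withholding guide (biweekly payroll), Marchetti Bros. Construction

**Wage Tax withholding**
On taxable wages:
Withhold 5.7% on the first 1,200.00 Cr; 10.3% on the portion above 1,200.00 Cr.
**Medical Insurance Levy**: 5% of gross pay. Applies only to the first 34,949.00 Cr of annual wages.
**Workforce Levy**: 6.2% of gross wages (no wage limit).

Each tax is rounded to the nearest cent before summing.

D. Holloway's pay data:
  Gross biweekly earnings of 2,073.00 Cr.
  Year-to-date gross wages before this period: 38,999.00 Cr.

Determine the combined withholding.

Wage Tax: taxable = 2,073.00 Cr
  68.40 Cr + 10.3% × (2,073.00 Cr − 1,200.00 Cr) = 68.40 Cr + 10.3% × 873.00 Cr = 158.32 Cr
Medical Insurance Levy: YTD 38,999.00 Cr ≥ cap 34,949.00 Cr → 0.00 Cr
Workforce Levy: 6.2% × 2,073.00 Cr = 128.53 Cr
Total: 158.32 Cr + 0.00 Cr + 128.53 Cr = 286.85 Cr

286.85 Cr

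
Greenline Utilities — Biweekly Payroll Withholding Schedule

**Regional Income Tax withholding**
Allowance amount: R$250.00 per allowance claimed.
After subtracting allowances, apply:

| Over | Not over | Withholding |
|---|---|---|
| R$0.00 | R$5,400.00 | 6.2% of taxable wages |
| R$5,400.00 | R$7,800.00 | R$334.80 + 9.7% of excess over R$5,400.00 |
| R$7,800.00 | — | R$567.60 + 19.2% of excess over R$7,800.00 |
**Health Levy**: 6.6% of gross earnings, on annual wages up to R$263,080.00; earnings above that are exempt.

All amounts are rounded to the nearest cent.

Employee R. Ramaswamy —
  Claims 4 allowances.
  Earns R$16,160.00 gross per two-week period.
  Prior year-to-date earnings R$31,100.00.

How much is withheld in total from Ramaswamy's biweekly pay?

Regional Income Tax: taxable = R$16,160.00 − 4×R$250.00 = R$15,160.00
  R$567.60 + 19.2% × (R$15,160.00 − R$7,800.00) = R$567.60 + 19.2% × R$7,360.00 = R$1,980.72
Health Levy: 6.6% × R$16,160.00 = R$1,066.56
Total: R$1,980.72 + R$1,066.56 = R$3,047.28

R$3,047.28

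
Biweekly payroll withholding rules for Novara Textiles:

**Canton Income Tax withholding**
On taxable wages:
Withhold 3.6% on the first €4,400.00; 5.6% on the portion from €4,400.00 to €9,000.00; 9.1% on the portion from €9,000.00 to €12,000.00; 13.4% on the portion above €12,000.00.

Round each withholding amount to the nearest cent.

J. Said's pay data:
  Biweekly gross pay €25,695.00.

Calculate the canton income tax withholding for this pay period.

€2,524.13

Canton Income Tax: taxable = €25,695.00
  €689.00 + 13.4% × (€25,695.00 − €12,000.00) = €689.00 + 13.4% × €13,695.00 = €2,524.13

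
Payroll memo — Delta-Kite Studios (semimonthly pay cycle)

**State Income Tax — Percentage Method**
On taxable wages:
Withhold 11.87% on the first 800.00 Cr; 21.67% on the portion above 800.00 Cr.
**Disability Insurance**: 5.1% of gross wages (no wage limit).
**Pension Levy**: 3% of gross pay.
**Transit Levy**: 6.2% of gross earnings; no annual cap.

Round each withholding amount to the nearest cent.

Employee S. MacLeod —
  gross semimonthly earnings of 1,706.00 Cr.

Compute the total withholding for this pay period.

State Income Tax: taxable = 1,706.00 Cr
  94.96 Cr + 21.67% × (1,706.00 Cr − 800.00 Cr) = 94.96 Cr + 21.67% × 906.00 Cr = 291.29 Cr
Disability Insurance: 5.1% × 1,706.00 Cr = 87.01 Cr
Pension Levy: 3% × 1,706.00 Cr = 51.18 Cr
Transit Levy: 6.2% × 1,706.00 Cr = 105.77 Cr
Total: 291.29 Cr + 87.01 Cr + 51.18 Cr + 105.77 Cr = 535.25 Cr

535.25 Cr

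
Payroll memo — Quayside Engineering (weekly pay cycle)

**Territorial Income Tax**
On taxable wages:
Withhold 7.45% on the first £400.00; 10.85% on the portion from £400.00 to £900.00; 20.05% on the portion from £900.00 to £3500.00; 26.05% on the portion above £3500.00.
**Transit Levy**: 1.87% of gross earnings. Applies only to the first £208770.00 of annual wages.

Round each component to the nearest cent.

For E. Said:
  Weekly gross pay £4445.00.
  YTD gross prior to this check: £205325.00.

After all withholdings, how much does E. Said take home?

£3529.06

Territorial Income Tax: taxable = £4445.00
  £605.35 + 26.05% × (£4445.00 − £3500.00) = £605.35 + 26.05% × £945.00 = £851.52
Transit Levy: cap £208770.00 − YTD £205325.00 = £3445.00 subject; 1.87% × £3445.00 = £64.42
Total withheld: £851.52 + £64.42 = £915.94
Net pay: £4445.00 − £915.94 = £3529.06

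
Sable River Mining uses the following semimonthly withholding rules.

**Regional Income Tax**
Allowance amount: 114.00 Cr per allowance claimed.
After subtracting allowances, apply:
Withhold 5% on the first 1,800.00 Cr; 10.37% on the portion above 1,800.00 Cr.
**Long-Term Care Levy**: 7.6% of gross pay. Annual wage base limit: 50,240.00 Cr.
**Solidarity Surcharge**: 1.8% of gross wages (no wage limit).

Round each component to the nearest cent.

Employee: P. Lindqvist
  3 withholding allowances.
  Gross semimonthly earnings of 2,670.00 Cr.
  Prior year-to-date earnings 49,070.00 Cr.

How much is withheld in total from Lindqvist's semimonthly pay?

281.73 Cr

Regional Income Tax: taxable = 2,670.00 Cr − 3×114.00 Cr = 2,328.00 Cr
  90.00 Cr + 10.37% × (2,328.00 Cr − 1,800.00 Cr) = 90.00 Cr + 10.37% × 528.00 Cr = 144.75 Cr
Long-Term Care Levy: cap 50,240.00 Cr − YTD 49,070.00 Cr = 1,170.00 Cr subject; 7.6% × 1,170.00 Cr = 88.92 Cr
Solidarity Surcharge: 1.8% × 2,670.00 Cr = 48.06 Cr
Total: 144.75 Cr + 88.92 Cr + 48.06 Cr = 281.73 Cr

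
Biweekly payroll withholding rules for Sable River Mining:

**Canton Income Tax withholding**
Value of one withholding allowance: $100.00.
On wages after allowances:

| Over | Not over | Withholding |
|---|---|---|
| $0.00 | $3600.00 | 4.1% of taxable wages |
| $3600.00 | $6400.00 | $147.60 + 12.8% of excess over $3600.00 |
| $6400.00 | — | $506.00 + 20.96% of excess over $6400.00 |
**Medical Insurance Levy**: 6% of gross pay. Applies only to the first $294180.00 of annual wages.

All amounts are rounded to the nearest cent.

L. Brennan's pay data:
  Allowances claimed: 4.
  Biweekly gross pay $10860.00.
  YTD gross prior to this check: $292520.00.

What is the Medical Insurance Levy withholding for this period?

$99.60

Medical Insurance Levy: cap $294180.00 − YTD $292520.00 = $1660.00 subject; 6% × $1660.00 = $99.60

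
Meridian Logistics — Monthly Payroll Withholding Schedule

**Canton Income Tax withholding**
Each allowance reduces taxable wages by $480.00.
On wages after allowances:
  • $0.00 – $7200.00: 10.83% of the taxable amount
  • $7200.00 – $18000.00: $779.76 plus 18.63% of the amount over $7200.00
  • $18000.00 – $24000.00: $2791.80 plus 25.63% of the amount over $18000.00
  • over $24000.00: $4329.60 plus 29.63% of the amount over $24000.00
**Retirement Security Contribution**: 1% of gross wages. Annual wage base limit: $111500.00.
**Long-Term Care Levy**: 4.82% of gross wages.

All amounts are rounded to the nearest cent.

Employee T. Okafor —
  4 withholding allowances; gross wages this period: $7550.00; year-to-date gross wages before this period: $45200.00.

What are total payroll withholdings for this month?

$1049.14

Canton Income Tax: taxable = $7550.00 − 4×$480.00 = $5630.00
  10.83% × $5630.00 = $609.73
Retirement Security Contribution: 1% × $7550.00 = $75.50
Long-Term Care Levy: 4.82% × $7550.00 = $363.91
Total: $609.73 + $75.50 + $363.91 = $1049.14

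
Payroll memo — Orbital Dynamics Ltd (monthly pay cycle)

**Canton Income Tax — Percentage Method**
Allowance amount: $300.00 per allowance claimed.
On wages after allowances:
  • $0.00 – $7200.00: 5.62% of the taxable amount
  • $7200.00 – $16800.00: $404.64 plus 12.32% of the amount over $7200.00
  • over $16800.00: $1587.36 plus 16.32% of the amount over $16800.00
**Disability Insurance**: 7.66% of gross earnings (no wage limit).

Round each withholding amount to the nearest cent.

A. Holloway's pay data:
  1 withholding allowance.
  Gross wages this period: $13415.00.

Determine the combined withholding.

Canton Income Tax: taxable = $13415.00 − 1×$300.00 = $13115.00
  $404.64 + 12.32% × ($13115.00 − $7200.00) = $404.64 + 12.32% × $5915.00 = $1133.37
Disability Insurance: 7.66% × $13415.00 = $1027.59
Total: $1133.37 + $1027.59 = $2160.96

$2160.96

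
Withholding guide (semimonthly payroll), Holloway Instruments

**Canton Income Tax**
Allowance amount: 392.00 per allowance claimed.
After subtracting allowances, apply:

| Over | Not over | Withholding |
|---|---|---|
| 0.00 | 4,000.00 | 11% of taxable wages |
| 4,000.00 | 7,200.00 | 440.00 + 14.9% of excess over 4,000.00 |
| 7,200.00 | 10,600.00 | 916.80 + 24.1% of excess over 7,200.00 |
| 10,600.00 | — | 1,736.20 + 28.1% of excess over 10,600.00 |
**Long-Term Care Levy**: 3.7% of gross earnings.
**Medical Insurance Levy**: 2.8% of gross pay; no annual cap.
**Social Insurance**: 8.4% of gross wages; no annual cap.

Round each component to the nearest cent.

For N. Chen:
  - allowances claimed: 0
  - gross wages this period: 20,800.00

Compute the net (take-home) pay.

Canton Income Tax: taxable = 20,800.00
  1,736.20 + 28.1% × (20,800.00 − 10,600.00) = 1,736.20 + 28.1% × 10,200.00 = 4,602.40
Long-Term Care Levy: 3.7% × 20,800.00 = 769.60
Medical Insurance Levy: 2.8% × 20,800.00 = 582.40
Social Insurance: 8.4% × 20,800.00 = 1,747.20
Total withheld: 4,602.40 + 769.60 + 582.40 + 1,747.20 = 7,701.60
Net pay: 20,800.00 − 7,701.60 = 13,098.40

13,098.40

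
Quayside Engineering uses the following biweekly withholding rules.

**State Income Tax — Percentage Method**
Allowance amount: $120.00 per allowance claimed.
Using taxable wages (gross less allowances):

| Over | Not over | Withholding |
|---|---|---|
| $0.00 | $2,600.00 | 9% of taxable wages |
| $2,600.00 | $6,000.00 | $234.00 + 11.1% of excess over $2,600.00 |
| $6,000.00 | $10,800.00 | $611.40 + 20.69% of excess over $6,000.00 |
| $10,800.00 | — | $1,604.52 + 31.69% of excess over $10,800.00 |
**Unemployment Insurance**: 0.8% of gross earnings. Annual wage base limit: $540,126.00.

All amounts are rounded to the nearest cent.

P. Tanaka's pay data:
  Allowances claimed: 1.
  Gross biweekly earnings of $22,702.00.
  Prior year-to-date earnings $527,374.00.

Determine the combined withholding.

$5,440.26

State Income Tax: taxable = $22,702.00 − 1×$120.00 = $22,582.00
  $1,604.52 + 31.69% × ($22,582.00 − $10,800.00) = $1,604.52 + 31.69% × $11,782.00 = $5,338.24
Unemployment Insurance: cap $540,126.00 − YTD $527,374.00 = $12,752.00 subject; 0.8% × $12,752.00 = $102.02
Total: $5,338.24 + $102.02 = $5,440.26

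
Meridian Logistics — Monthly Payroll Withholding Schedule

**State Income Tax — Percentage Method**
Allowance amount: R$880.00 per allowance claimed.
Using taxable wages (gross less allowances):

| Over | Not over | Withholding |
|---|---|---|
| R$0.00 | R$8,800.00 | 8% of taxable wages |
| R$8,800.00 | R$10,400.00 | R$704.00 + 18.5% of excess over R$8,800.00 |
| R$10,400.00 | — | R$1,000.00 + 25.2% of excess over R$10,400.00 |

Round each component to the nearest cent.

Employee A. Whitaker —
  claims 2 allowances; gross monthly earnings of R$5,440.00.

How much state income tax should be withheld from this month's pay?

State Income Tax: taxable = R$5,440.00 − 2×R$880.00 = R$3,680.00
  8% × R$3,680.00 = R$294.40

R$294.40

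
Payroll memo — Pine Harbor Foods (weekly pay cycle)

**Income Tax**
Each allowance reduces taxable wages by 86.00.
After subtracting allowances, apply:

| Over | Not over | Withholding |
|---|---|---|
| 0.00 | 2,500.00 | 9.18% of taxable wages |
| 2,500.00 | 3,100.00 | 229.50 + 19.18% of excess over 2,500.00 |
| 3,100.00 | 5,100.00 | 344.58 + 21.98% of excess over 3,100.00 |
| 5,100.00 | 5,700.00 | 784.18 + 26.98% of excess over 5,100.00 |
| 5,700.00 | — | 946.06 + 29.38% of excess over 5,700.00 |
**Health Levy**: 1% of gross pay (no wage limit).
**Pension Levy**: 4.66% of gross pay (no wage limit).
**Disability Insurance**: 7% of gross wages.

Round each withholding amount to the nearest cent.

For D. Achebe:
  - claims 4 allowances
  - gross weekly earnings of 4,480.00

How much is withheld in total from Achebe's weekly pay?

1,139.46

Income Tax: taxable = 4,480.00 − 4×86.00 = 4,136.00
  344.58 + 21.98% × (4,136.00 − 3,100.00) = 344.58 + 21.98% × 1,036.00 = 572.29
Health Levy: 1% × 4,480.00 = 44.80
Pension Levy: 4.66% × 4,480.00 = 208.77
Disability Insurance: 7% × 4,480.00 = 313.60
Total: 572.29 + 44.80 + 208.77 + 313.60 = 1,139.46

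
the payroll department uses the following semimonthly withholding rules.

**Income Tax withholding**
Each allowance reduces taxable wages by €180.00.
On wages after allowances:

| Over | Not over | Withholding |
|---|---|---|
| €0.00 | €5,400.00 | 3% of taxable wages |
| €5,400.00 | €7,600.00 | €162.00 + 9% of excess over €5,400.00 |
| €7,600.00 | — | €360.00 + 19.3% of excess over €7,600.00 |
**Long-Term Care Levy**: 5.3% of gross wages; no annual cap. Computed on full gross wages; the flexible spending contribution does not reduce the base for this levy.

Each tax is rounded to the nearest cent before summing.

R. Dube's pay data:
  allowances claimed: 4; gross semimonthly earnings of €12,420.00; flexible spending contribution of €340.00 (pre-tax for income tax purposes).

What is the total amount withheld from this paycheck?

Income Tax: taxable = €12,420.00 − €340.00 − 4×€180.00 = €11,360.00
  €360.00 + 19.3% × (€11,360.00 − €7,600.00) = €360.00 + 19.3% × €3,760.00 = €1,085.68
Long-Term Care Levy: 5.3% × €12,420.00 = €658.26
Total: €1,085.68 + €658.26 = €1,743.94

€1,743.94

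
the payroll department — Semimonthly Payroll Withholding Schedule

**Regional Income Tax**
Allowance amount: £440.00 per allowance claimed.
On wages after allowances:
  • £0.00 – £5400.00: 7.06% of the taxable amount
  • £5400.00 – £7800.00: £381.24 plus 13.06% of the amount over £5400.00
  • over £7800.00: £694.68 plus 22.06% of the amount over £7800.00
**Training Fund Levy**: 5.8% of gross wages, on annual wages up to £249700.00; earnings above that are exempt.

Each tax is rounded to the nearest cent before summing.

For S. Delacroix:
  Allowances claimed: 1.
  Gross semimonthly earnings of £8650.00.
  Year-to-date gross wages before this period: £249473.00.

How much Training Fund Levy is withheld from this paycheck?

Training Fund Levy: cap £249700.00 − YTD £249473.00 = £227.00 subject; 5.8% × £227.00 = £13.17

£13.17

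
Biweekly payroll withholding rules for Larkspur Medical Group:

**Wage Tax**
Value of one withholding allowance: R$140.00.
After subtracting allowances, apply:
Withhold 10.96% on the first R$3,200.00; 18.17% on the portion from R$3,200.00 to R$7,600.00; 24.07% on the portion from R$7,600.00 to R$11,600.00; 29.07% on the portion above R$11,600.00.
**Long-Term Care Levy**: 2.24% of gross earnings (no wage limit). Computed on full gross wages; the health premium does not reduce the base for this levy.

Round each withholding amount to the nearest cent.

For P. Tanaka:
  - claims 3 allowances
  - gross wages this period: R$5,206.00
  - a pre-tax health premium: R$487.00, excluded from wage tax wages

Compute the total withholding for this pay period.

R$667.02

Wage Tax: taxable = R$5,206.00 − R$487.00 − 3×R$140.00 = R$4,299.00
  R$350.72 + 18.17% × (R$4,299.00 − R$3,200.00) = R$350.72 + 18.17% × R$1,099.00 = R$550.41
Long-Term Care Levy: 2.24% × R$5,206.00 = R$116.61
Total: R$550.41 + R$116.61 = R$667.02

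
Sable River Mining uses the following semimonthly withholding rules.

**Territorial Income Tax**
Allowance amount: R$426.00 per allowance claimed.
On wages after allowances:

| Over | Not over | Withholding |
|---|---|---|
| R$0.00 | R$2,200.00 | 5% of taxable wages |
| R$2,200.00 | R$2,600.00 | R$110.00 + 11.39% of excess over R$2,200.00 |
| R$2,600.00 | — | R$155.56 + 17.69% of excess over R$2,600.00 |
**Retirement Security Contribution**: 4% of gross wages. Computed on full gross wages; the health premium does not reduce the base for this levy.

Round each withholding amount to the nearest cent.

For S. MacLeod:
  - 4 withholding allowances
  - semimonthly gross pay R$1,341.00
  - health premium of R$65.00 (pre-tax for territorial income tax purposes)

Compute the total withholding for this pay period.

R$53.64

Territorial Income Tax: taxable = R$1,341.00 − R$65.00 − 4×R$426.00 = R$-428.00
  Taxable ≤ 0 → R$0.00
Retirement Security Contribution: 4% × R$1,341.00 = R$53.64
Total: R$0.00 + R$53.64 = R$53.64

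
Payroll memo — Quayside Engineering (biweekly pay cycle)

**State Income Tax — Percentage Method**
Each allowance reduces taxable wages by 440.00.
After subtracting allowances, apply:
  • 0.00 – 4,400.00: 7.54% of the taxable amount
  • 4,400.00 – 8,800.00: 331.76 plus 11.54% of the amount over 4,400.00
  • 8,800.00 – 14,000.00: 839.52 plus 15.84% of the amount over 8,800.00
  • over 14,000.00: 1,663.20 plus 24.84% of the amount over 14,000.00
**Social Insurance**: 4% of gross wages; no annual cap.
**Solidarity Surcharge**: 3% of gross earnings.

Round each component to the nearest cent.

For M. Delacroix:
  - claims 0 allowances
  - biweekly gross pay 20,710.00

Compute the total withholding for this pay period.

4,779.66

State Income Tax: taxable = 20,710.00
  1,663.20 + 24.84% × (20,710.00 − 14,000.00) = 1,663.20 + 24.84% × 6,710.00 = 3,329.96
Social Insurance: 4% × 20,710.00 = 828.40
Solidarity Surcharge: 3% × 20,710.00 = 621.30
Total: 3,329.96 + 828.40 + 621.30 = 4,779.66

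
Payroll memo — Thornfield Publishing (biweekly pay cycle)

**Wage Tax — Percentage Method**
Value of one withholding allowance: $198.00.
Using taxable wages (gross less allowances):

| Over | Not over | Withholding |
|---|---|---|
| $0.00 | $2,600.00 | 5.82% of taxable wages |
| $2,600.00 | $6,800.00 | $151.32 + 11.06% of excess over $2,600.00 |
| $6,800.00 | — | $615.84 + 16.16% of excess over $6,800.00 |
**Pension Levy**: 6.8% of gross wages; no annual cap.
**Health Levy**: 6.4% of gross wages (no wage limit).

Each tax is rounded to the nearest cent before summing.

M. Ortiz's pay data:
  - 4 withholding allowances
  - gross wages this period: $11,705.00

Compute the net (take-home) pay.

$8,879.44

Wage Tax: taxable = $11,705.00 − 4×$198.00 = $10,913.00
  $615.84 + 16.16% × ($10,913.00 − $6,800.00) = $615.84 + 16.16% × $4,113.00 = $1,280.50
Pension Levy: 6.8% × $11,705.00 = $795.94
Health Levy: 6.4% × $11,705.00 = $749.12
Total withheld: $1,280.50 + $795.94 + $749.12 = $2,825.56
Net pay: $11,705.00 − $2,825.56 = $8,879.44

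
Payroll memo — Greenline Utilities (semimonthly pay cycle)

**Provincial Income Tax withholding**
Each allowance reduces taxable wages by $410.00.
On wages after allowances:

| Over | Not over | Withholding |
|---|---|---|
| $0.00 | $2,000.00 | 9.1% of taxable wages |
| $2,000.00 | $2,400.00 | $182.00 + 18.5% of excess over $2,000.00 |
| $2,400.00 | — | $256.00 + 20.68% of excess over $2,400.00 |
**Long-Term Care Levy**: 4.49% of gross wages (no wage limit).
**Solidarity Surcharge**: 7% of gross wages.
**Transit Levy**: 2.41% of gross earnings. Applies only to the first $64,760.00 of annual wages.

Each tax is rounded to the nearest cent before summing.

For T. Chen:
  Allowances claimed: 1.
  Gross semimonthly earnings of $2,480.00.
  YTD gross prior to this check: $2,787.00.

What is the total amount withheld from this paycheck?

Provincial Income Tax: taxable = $2,480.00 − 1×$410.00 = $2,070.00
  $182.00 + 18.5% × ($2,070.00 − $2,000.00) = $182.00 + 18.5% × $70.00 = $194.95
Long-Term Care Levy: 4.49% × $2,480.00 = $111.35
Solidarity Surcharge: 7% × $2,480.00 = $173.60
Transit Levy: 2.41% × $2,480.00 = $59.77
Total: $194.95 + $111.35 + $173.60 + $59.77 = $539.67

$539.67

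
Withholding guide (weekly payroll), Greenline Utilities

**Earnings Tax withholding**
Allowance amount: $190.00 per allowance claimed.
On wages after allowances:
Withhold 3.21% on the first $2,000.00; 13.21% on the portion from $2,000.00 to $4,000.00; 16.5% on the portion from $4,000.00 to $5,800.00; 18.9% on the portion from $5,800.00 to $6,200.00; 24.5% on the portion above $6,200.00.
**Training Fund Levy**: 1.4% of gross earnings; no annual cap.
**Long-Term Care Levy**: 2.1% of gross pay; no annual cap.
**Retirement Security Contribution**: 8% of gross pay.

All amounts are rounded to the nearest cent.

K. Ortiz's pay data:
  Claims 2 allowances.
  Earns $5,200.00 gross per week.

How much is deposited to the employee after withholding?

Earnings Tax: taxable = $5,200.00 − 2×$190.00 = $4,820.00
  $328.40 + 16.5% × ($4,820.00 − $4,000.00) = $328.40 + 16.5% × $820.00 = $463.70
Training Fund Levy: 1.4% × $5,200.00 = $72.80
Long-Term Care Levy: 2.1% × $5,200.00 = $109.20
Retirement Security Contribution: 8% × $5,200.00 = $416.00
Total withheld: $463.70 + $72.80 + $109.20 + $416.00 = $1,061.70
Net pay: $5,200.00 − $1,061.70 = $4,138.30

$4,138.30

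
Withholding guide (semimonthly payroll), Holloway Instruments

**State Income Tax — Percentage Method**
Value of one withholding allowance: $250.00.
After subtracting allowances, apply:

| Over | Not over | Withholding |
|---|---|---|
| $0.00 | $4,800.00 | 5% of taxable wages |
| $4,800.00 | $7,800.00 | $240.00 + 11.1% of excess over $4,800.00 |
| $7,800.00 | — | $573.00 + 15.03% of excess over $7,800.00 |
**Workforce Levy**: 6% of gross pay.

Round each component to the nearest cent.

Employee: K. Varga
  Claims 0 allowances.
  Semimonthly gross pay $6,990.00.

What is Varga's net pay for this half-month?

$6,087.51

State Income Tax: taxable = $6,990.00
  $240.00 + 11.1% × ($6,990.00 − $4,800.00) = $240.00 + 11.1% × $2,190.00 = $483.09
Workforce Levy: 6% × $6,990.00 = $419.40
Total withheld: $483.09 + $419.40 = $902.49
Net pay: $6,990.00 − $902.49 = $6,087.51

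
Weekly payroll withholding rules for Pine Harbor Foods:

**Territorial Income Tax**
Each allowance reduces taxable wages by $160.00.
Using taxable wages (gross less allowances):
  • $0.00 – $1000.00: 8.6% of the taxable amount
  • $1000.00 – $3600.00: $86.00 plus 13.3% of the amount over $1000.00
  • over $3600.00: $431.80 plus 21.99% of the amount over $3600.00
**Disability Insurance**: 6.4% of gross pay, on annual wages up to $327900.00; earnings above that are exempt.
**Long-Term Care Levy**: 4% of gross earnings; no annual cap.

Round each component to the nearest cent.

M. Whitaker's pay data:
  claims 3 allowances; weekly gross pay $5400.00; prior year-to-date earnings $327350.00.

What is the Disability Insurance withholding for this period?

$35.20

Disability Insurance: cap $327900.00 − YTD $327350.00 = $550.00 subject; 6.4% × $550.00 = $35.20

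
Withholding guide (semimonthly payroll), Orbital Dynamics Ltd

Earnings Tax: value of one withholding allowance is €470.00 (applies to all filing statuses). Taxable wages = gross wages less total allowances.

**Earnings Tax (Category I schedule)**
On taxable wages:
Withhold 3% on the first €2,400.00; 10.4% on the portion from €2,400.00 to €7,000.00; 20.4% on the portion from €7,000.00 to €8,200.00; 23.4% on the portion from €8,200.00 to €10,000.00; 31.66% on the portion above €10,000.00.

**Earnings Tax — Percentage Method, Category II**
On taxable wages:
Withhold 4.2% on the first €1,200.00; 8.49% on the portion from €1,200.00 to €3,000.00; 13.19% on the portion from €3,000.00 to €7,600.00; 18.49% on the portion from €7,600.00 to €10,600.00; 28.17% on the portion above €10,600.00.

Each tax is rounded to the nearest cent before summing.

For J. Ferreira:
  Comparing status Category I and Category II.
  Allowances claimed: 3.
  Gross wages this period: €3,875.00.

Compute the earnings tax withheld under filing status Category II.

Earnings Tax (Category II): taxable = €3,875.00 − 3×€470.00 = €2,465.00
  €50.40 + 8.49% × (€2,465.00 − €1,200.00) = €50.40 + 8.49% × €1,265.00 = €157.80

€157.80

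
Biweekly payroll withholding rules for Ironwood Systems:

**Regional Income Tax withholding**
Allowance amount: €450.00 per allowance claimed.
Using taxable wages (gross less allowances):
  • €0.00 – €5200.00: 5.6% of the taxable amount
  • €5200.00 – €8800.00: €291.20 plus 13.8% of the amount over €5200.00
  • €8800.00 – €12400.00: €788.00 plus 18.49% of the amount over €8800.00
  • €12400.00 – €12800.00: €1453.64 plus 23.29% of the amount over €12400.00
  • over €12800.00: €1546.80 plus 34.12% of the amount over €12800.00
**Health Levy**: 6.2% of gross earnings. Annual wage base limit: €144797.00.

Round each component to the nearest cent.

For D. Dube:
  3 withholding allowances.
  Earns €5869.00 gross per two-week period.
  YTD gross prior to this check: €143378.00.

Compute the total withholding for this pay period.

Regional Income Tax: taxable = €5869.00 − 3×€450.00 = €4519.00
  5.6% × €4519.00 = €253.06
Health Levy: cap €144797.00 − YTD €143378.00 = €1419.00 subject; 6.2% × €1419.00 = €87.98
Total: €253.06 + €87.98 = €341.04

€341.04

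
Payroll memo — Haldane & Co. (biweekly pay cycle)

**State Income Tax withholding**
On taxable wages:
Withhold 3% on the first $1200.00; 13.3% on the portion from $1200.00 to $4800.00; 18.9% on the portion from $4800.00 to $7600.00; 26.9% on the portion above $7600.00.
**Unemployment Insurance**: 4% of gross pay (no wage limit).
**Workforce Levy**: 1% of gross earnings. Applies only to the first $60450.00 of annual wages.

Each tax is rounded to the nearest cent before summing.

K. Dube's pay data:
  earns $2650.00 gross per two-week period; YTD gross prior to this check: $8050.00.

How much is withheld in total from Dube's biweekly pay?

State Income Tax: taxable = $2650.00
  $36.00 + 13.3% × ($2650.00 − $1200.00) = $36.00 + 13.3% × $1450.00 = $228.85
Unemployment Insurance: 4% × $2650.00 = $106.00
Workforce Levy: 1% × $2650.00 = $26.50
Total: $228.85 + $106.00 + $26.50 = $361.35

$361.35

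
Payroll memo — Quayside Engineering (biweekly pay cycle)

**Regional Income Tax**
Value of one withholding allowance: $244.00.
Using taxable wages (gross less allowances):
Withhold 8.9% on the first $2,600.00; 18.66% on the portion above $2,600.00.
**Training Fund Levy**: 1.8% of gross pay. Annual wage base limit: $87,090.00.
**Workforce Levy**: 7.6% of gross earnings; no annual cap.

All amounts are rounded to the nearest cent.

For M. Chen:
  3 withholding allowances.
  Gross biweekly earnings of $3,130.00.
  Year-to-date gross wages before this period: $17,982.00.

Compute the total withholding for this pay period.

$507.64

Regional Income Tax: taxable = $3,130.00 − 3×$244.00 = $2,398.00
  8.9% × $2,398.00 = $213.42
Training Fund Levy: 1.8% × $3,130.00 = $56.34
Workforce Levy: 7.6% × $3,130.00 = $237.88
Total: $213.42 + $56.34 + $237.88 = $507.64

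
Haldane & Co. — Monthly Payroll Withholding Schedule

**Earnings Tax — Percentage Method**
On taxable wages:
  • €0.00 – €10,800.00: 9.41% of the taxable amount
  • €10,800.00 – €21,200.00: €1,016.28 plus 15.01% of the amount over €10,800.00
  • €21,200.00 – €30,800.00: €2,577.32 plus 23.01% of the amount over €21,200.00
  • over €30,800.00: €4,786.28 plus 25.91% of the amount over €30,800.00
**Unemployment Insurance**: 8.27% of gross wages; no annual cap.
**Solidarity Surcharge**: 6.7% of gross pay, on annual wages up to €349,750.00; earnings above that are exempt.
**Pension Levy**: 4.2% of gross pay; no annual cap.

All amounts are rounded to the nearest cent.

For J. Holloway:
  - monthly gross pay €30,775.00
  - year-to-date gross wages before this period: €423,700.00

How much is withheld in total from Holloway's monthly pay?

€8,618.17

Earnings Tax: taxable = €30,775.00
  €2,577.32 + 23.01% × (€30,775.00 − €21,200.00) = €2,577.32 + 23.01% × €9,575.00 = €4,780.53
Unemployment Insurance: 8.27% × €30,775.00 = €2,545.09
Solidarity Surcharge: YTD €423,700.00 ≥ cap €349,750.00 → €0.00
Pension Levy: 4.2% × €30,775.00 = €1,292.55
Total: €4,780.53 + €2,545.09 + €0.00 + €1,292.55 = €8,618.17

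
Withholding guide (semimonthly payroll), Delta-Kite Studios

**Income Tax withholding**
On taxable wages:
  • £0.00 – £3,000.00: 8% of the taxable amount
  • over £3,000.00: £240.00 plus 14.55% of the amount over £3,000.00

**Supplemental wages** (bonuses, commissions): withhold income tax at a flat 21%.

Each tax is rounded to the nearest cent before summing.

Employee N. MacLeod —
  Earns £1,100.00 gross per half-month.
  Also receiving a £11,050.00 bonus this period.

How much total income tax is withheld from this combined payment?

Income Tax: taxable = £1,100.00
  8% × £1,100.00 = £88.00
Supplemental (21% flat on bonus): 21% × £11,050.00 = £2,320.50
Total income tax: £88.00 + £2,320.50 = £2,408.50

£2,408.50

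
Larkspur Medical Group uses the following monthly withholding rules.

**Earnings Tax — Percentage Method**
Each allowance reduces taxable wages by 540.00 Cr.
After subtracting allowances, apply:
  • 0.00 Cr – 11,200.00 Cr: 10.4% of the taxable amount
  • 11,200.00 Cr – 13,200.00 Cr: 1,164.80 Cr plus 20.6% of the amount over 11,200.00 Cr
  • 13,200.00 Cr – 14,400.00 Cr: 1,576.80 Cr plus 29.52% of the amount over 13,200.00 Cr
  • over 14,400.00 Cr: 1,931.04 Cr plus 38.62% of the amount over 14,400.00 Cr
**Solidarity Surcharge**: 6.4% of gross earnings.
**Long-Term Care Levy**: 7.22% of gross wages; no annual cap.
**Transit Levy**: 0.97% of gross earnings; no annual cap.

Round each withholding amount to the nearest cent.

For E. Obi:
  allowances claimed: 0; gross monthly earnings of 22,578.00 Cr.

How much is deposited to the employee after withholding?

Earnings Tax: taxable = 22,578.00 Cr
  1,931.04 Cr + 38.62% × (22,578.00 Cr − 14,400.00 Cr) = 1,931.04 Cr + 38.62% × 8,178.00 Cr = 5,089.38 Cr
Solidarity Surcharge: 6.4% × 22,578.00 Cr = 1,444.99 Cr
Long-Term Care Levy: 7.22% × 22,578.00 Cr = 1,630.13 Cr
Transit Levy: 0.97% × 22,578.00 Cr = 219.01 Cr
Total withheld: 5,089.38 Cr + 1,444.99 Cr + 1,630.13 Cr + 219.01 Cr = 8,383.51 Cr
Net pay: 22,578.00 Cr − 8,383.51 Cr = 14,194.49 Cr

14,194.49 Cr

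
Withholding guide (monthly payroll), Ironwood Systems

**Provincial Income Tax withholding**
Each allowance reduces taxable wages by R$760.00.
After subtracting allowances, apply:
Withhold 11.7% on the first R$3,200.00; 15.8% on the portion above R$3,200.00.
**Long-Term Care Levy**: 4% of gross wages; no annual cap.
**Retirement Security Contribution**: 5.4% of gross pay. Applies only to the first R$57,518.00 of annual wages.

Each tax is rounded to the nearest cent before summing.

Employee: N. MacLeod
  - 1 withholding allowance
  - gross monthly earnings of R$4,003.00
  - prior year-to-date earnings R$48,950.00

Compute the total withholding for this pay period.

R$757.47

Provincial Income Tax: taxable = R$4,003.00 − 1×R$760.00 = R$3,243.00
  R$374.40 + 15.8% × (R$3,243.00 − R$3,200.00) = R$374.40 + 15.8% × R$43.00 = R$381.19
Long-Term Care Levy: 4% × R$4,003.00 = R$160.12
Retirement Security Contribution: 5.4% × R$4,003.00 = R$216.16
Total: R$381.19 + R$160.12 + R$216.16 = R$757.47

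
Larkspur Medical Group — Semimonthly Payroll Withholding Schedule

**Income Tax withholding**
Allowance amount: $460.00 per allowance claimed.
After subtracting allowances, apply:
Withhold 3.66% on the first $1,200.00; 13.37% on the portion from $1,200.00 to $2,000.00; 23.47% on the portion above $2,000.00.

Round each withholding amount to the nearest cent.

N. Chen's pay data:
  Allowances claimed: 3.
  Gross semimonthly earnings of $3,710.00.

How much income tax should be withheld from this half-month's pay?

$228.33

Income Tax: taxable = $3,710.00 − 3×$460.00 = $2,330.00
  $150.88 + 23.47% × ($2,330.00 − $2,000.00) = $150.88 + 23.47% × $330.00 = $228.33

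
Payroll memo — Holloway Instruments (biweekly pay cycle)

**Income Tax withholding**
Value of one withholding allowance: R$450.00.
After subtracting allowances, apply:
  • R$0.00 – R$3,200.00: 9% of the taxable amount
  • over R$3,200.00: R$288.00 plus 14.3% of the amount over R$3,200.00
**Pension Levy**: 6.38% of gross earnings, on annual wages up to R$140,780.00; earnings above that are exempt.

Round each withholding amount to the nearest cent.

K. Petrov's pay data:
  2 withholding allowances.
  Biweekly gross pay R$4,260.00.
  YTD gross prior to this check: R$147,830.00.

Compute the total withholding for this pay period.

R$310.88

Income Tax: taxable = R$4,260.00 − 2×R$450.00 = R$3,360.00
  R$288.00 + 14.3% × (R$3,360.00 − R$3,200.00) = R$288.00 + 14.3% × R$160.00 = R$310.88
Pension Levy: YTD R$147,830.00 ≥ cap R$140,780.00 → R$0.00
Total: R$310.88 + R$0.00 = R$310.88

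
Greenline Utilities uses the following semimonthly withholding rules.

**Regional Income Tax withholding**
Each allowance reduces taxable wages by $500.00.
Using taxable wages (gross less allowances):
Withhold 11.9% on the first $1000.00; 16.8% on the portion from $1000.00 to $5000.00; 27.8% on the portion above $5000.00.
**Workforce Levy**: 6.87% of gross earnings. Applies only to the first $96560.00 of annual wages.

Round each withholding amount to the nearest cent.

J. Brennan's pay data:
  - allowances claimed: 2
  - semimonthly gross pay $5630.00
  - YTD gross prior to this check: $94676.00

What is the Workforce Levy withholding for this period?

$129.43

Workforce Levy: cap $96560.00 − YTD $94676.00 = $1884.00 subject; 6.87% × $1884.00 = $129.43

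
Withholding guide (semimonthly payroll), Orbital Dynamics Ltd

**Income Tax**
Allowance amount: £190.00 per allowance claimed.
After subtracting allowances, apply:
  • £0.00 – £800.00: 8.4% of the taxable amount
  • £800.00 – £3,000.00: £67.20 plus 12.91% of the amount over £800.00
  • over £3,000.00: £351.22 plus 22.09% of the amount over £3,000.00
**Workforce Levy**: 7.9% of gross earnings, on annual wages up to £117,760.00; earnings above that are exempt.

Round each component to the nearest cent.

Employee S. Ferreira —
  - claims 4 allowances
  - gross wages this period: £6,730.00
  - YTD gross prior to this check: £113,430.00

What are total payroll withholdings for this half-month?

Income Tax: taxable = £6,730.00 − 4×£190.00 = £5,970.00
  £351.22 + 22.09% × (£5,970.00 − £3,000.00) = £351.22 + 22.09% × £2,970.00 = £1,007.29
Workforce Levy: cap £117,760.00 − YTD £113,430.00 = £4,330.00 subject; 7.9% × £4,330.00 = £342.07
Total: £1,007.29 + £342.07 = £1,349.36

£1,349.36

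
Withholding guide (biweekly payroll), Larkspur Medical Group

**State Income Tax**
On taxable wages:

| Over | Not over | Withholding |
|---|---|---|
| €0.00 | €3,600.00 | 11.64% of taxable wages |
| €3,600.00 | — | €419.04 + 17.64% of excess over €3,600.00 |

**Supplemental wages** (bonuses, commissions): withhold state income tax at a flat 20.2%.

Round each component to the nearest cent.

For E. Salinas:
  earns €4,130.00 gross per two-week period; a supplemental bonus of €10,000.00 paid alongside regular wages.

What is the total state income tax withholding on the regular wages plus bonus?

€2,532.53

State Income Tax: taxable = €4,130.00
  €419.04 + 17.64% × (€4,130.00 − €3,600.00) = €419.04 + 17.64% × €530.00 = €512.53
Supplemental (20.2% flat on bonus): 20.2% × €10,000.00 = €2,020.00
Total state income tax: €512.53 + €2,020.00 = €2,532.53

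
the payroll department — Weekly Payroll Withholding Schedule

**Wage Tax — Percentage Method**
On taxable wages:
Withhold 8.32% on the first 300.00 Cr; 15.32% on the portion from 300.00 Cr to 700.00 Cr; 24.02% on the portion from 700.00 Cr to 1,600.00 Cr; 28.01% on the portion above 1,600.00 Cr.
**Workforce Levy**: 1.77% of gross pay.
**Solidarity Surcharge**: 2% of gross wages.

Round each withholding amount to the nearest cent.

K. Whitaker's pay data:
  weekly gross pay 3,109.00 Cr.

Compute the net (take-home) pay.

Wage Tax: taxable = 3,109.00 Cr
  302.42 Cr + 28.01% × (3,109.00 Cr − 1,600.00 Cr) = 302.42 Cr + 28.01% × 1,509.00 Cr = 725.09 Cr
Workforce Levy: 1.77% × 3,109.00 Cr = 55.03 Cr
Solidarity Surcharge: 2% × 3,109.00 Cr = 62.18 Cr
Total withheld: 725.09 Cr + 55.03 Cr + 62.18 Cr = 842.30 Cr
Net pay: 3,109.00 Cr − 842.30 Cr = 2,266.70 Cr

2,266.70 Cr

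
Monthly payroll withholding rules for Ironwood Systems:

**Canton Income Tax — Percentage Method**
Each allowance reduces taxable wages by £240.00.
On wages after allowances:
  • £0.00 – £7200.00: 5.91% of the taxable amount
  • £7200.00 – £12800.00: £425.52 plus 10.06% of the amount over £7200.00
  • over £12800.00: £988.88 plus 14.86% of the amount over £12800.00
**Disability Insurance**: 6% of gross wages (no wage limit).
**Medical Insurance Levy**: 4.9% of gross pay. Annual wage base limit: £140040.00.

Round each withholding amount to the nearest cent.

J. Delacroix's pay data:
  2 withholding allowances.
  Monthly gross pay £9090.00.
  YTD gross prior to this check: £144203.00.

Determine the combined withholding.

Canton Income Tax: taxable = £9090.00 − 2×£240.00 = £8610.00
  £425.52 + 10.06% × (£8610.00 − £7200.00) = £425.52 + 10.06% × £1410.00 = £567.37
Disability Insurance: 6% × £9090.00 = £545.40
Medical Insurance Levy: YTD £144203.00 ≥ cap £140040.00 → £0.00
Total: £567.37 + £545.40 + £0.00 = £1112.77

£1112.77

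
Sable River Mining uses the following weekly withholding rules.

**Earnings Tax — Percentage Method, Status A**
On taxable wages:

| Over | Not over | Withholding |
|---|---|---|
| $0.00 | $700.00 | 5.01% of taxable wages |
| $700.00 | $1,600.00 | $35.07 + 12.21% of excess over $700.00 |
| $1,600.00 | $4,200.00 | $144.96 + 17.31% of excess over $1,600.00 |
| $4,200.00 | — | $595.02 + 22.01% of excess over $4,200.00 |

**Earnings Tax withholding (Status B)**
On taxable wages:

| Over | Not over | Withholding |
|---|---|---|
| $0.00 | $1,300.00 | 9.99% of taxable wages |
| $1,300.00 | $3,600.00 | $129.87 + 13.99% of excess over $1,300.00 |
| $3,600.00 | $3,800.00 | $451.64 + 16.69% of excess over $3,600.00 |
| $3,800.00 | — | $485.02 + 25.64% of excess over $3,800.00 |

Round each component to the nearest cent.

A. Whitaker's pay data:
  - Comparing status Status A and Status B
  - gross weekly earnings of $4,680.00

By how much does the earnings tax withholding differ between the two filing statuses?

$9.98

Earnings Tax (Status A): taxable = $4,680.00
  $595.02 + 22.01% × ($4,680.00 − $4,200.00) = $595.02 + 22.01% × $480.00 = $700.67
Earnings Tax (Status B): taxable = $4,680.00
  $485.02 + 25.64% × ($4,680.00 − $3,800.00) = $485.02 + 25.64% × $880.00 = $710.65
Difference: |$700.67 − $710.65| = $9.98 (higher under Status B)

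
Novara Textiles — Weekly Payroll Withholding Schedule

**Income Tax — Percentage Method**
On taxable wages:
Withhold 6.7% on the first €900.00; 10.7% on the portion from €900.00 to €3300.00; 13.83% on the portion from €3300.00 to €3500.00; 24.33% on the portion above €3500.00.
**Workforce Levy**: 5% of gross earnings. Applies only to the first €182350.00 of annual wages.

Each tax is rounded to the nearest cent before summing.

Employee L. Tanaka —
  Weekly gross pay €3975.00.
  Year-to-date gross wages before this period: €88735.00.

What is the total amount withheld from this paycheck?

€659.08

Income Tax: taxable = €3975.00
  €344.76 + 24.33% × (€3975.00 − €3500.00) = €344.76 + 24.33% × €475.00 = €460.33
Workforce Levy: 5% × €3975.00 = €198.75
Total: €460.33 + €198.75 = €659.08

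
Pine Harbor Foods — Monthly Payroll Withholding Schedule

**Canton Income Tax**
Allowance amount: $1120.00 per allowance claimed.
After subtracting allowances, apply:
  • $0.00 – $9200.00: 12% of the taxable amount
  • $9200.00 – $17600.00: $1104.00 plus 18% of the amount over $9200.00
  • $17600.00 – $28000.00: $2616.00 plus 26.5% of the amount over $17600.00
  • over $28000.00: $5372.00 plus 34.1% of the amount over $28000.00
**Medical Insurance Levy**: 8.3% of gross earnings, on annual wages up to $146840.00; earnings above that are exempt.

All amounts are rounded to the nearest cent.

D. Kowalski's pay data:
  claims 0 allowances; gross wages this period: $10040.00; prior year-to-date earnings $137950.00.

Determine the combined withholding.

Canton Income Tax: taxable = $10040.00
  $1104.00 + 18% × ($10040.00 − $9200.00) = $1104.00 + 18% × $840.00 = $1255.20
Medical Insurance Levy: cap $146840.00 − YTD $137950.00 = $8890.00 subject; 8.3% × $8890.00 = $737.87
Total: $1255.20 + $737.87 = $1993.07

$1993.07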